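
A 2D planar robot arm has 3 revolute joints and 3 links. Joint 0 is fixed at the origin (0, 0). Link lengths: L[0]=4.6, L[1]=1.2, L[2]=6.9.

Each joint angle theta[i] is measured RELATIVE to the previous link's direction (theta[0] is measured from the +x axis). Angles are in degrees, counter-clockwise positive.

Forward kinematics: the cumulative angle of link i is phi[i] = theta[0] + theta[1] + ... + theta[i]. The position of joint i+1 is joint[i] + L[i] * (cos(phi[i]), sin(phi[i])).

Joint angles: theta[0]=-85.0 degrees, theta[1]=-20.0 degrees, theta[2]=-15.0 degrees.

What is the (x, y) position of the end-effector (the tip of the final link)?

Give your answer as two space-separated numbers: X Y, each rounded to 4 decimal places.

Answer: -3.3597 -11.7172

Derivation:
joint[0] = (0.0000, 0.0000)  (base)
link 0: phi[0] = -85 = -85 deg
  cos(-85 deg) = 0.0872, sin(-85 deg) = -0.9962
  joint[1] = (0.0000, 0.0000) + 4.6 * (0.0872, -0.9962) = (0.0000 + 0.4009, 0.0000 + -4.5825) = (0.4009, -4.5825)
link 1: phi[1] = -85 + -20 = -105 deg
  cos(-105 deg) = -0.2588, sin(-105 deg) = -0.9659
  joint[2] = (0.4009, -4.5825) + 1.2 * (-0.2588, -0.9659) = (0.4009 + -0.3106, -4.5825 + -1.1591) = (0.0903, -5.7416)
link 2: phi[2] = -85 + -20 + -15 = -120 deg
  cos(-120 deg) = -0.5000, sin(-120 deg) = -0.8660
  joint[3] = (0.0903, -5.7416) + 6.9 * (-0.5000, -0.8660) = (0.0903 + -3.4500, -5.7416 + -5.9756) = (-3.3597, -11.7172)
End effector: (-3.3597, -11.7172)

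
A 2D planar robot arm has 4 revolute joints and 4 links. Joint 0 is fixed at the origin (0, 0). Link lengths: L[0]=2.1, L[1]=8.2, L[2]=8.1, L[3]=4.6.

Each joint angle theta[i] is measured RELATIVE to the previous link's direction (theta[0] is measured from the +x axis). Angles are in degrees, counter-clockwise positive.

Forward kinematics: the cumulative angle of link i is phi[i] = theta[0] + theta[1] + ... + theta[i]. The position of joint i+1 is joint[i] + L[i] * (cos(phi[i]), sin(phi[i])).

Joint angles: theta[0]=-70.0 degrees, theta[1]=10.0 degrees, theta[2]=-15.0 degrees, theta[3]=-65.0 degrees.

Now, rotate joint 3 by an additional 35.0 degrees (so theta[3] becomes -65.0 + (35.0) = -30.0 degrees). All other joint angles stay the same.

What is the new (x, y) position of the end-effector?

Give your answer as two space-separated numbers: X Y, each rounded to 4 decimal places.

joint[0] = (0.0000, 0.0000)  (base)
link 0: phi[0] = -70 = -70 deg
  cos(-70 deg) = 0.3420, sin(-70 deg) = -0.9397
  joint[1] = (0.0000, 0.0000) + 2.1 * (0.3420, -0.9397) = (0.0000 + 0.7182, 0.0000 + -1.9734) = (0.7182, -1.9734)
link 1: phi[1] = -70 + 10 = -60 deg
  cos(-60 deg) = 0.5000, sin(-60 deg) = -0.8660
  joint[2] = (0.7182, -1.9734) + 8.2 * (0.5000, -0.8660) = (0.7182 + 4.1000, -1.9734 + -7.1014) = (4.8182, -9.0748)
link 2: phi[2] = -70 + 10 + -15 = -75 deg
  cos(-75 deg) = 0.2588, sin(-75 deg) = -0.9659
  joint[3] = (4.8182, -9.0748) + 8.1 * (0.2588, -0.9659) = (4.8182 + 2.0964, -9.0748 + -7.8240) = (6.9147, -16.8988)
link 3: phi[3] = -70 + 10 + -15 + -30 = -105 deg
  cos(-105 deg) = -0.2588, sin(-105 deg) = -0.9659
  joint[4] = (6.9147, -16.8988) + 4.6 * (-0.2588, -0.9659) = (6.9147 + -1.1906, -16.8988 + -4.4433) = (5.7241, -21.3420)
End effector: (5.7241, -21.3420)

Answer: 5.7241 -21.3420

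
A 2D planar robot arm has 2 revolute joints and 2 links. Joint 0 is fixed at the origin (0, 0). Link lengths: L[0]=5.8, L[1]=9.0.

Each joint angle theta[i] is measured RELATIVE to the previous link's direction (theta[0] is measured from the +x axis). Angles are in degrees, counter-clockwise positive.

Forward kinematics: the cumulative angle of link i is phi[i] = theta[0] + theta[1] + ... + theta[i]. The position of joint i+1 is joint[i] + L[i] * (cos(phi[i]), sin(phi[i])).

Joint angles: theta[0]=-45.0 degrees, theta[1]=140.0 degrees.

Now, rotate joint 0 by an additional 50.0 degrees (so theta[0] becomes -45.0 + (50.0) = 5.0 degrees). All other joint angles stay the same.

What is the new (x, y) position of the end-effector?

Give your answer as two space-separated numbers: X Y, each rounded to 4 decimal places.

joint[0] = (0.0000, 0.0000)  (base)
link 0: phi[0] = 5 = 5 deg
  cos(5 deg) = 0.9962, sin(5 deg) = 0.0872
  joint[1] = (0.0000, 0.0000) + 5.8 * (0.9962, 0.0872) = (0.0000 + 5.7779, 0.0000 + 0.5055) = (5.7779, 0.5055)
link 1: phi[1] = 5 + 140 = 145 deg
  cos(145 deg) = -0.8192, sin(145 deg) = 0.5736
  joint[2] = (5.7779, 0.5055) + 9 * (-0.8192, 0.5736) = (5.7779 + -7.3724, 0.5055 + 5.1622) = (-1.5944, 5.6677)
End effector: (-1.5944, 5.6677)

Answer: -1.5944 5.6677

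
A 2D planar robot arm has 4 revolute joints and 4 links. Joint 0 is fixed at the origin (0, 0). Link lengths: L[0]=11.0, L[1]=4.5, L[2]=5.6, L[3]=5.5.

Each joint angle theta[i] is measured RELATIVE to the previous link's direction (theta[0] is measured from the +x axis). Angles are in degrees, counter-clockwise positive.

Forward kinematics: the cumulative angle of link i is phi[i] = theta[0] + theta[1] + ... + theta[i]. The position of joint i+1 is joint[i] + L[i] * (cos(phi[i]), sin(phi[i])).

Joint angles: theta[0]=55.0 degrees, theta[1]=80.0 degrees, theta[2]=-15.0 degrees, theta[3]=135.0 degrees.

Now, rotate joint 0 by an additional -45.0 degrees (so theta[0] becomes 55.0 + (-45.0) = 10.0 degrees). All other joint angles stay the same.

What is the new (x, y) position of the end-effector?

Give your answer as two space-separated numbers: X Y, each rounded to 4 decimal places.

Answer: 7.5191 9.0693

Derivation:
joint[0] = (0.0000, 0.0000)  (base)
link 0: phi[0] = 10 = 10 deg
  cos(10 deg) = 0.9848, sin(10 deg) = 0.1736
  joint[1] = (0.0000, 0.0000) + 11 * (0.9848, 0.1736) = (0.0000 + 10.8329, 0.0000 + 1.9101) = (10.8329, 1.9101)
link 1: phi[1] = 10 + 80 = 90 deg
  cos(90 deg) = 0.0000, sin(90 deg) = 1.0000
  joint[2] = (10.8329, 1.9101) + 4.5 * (0.0000, 1.0000) = (10.8329 + 0.0000, 1.9101 + 4.5000) = (10.8329, 6.4101)
link 2: phi[2] = 10 + 80 + -15 = 75 deg
  cos(75 deg) = 0.2588, sin(75 deg) = 0.9659
  joint[3] = (10.8329, 6.4101) + 5.6 * (0.2588, 0.9659) = (10.8329 + 1.4494, 6.4101 + 5.4092) = (12.2823, 11.8193)
link 3: phi[3] = 10 + 80 + -15 + 135 = 210 deg
  cos(210 deg) = -0.8660, sin(210 deg) = -0.5000
  joint[4] = (12.2823, 11.8193) + 5.5 * (-0.8660, -0.5000) = (12.2823 + -4.7631, 11.8193 + -2.7500) = (7.5191, 9.0693)
End effector: (7.5191, 9.0693)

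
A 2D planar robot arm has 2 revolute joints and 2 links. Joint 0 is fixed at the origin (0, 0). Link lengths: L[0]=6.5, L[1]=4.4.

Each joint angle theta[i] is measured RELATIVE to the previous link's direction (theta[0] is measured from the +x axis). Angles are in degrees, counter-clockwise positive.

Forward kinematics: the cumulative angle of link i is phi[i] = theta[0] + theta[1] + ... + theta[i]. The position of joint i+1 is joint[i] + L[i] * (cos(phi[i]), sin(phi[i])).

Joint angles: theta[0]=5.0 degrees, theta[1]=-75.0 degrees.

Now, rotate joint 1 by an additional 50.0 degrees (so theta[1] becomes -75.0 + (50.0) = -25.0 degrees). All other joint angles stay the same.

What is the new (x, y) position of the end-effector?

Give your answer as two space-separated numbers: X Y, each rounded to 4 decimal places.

joint[0] = (0.0000, 0.0000)  (base)
link 0: phi[0] = 5 = 5 deg
  cos(5 deg) = 0.9962, sin(5 deg) = 0.0872
  joint[1] = (0.0000, 0.0000) + 6.5 * (0.9962, 0.0872) = (0.0000 + 6.4753, 0.0000 + 0.5665) = (6.4753, 0.5665)
link 1: phi[1] = 5 + -25 = -20 deg
  cos(-20 deg) = 0.9397, sin(-20 deg) = -0.3420
  joint[2] = (6.4753, 0.5665) + 4.4 * (0.9397, -0.3420) = (6.4753 + 4.1346, 0.5665 + -1.5049) = (10.6099, -0.9384)
End effector: (10.6099, -0.9384)

Answer: 10.6099 -0.9384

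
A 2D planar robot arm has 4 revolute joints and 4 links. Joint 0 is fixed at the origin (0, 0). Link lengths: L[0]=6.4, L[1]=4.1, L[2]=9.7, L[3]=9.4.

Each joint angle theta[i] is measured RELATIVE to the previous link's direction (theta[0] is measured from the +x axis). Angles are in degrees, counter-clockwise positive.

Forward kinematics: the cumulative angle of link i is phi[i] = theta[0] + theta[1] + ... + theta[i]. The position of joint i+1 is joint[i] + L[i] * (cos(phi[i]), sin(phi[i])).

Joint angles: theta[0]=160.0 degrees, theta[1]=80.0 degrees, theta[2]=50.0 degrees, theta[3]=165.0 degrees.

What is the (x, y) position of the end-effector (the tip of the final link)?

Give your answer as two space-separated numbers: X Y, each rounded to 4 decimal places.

joint[0] = (0.0000, 0.0000)  (base)
link 0: phi[0] = 160 = 160 deg
  cos(160 deg) = -0.9397, sin(160 deg) = 0.3420
  joint[1] = (0.0000, 0.0000) + 6.4 * (-0.9397, 0.3420) = (0.0000 + -6.0140, 0.0000 + 2.1889) = (-6.0140, 2.1889)
link 1: phi[1] = 160 + 80 = 240 deg
  cos(240 deg) = -0.5000, sin(240 deg) = -0.8660
  joint[2] = (-6.0140, 2.1889) + 4.1 * (-0.5000, -0.8660) = (-6.0140 + -2.0500, 2.1889 + -3.5507) = (-8.0640, -1.3618)
link 2: phi[2] = 160 + 80 + 50 = 290 deg
  cos(290 deg) = 0.3420, sin(290 deg) = -0.9397
  joint[3] = (-8.0640, -1.3618) + 9.7 * (0.3420, -0.9397) = (-8.0640 + 3.3176, -1.3618 + -9.1150) = (-4.7464, -10.4768)
link 3: phi[3] = 160 + 80 + 50 + 165 = 455 deg
  cos(455 deg) = -0.0872, sin(455 deg) = 0.9962
  joint[4] = (-4.7464, -10.4768) + 9.4 * (-0.0872, 0.9962) = (-4.7464 + -0.8193, -10.4768 + 9.3642) = (-5.5657, -1.1126)
End effector: (-5.5657, -1.1126)

Answer: -5.5657 -1.1126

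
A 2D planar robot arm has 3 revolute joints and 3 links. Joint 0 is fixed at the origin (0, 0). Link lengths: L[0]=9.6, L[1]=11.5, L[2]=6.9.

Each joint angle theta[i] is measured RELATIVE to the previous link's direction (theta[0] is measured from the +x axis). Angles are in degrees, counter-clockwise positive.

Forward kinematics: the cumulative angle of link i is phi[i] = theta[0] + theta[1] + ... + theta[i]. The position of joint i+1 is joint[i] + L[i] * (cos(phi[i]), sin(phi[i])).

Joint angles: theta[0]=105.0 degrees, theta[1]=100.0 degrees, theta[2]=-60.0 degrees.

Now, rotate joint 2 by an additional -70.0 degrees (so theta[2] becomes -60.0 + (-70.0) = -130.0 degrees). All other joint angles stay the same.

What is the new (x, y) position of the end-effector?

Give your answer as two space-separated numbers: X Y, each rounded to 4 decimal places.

joint[0] = (0.0000, 0.0000)  (base)
link 0: phi[0] = 105 = 105 deg
  cos(105 deg) = -0.2588, sin(105 deg) = 0.9659
  joint[1] = (0.0000, 0.0000) + 9.6 * (-0.2588, 0.9659) = (0.0000 + -2.4847, 0.0000 + 9.2729) = (-2.4847, 9.2729)
link 1: phi[1] = 105 + 100 = 205 deg
  cos(205 deg) = -0.9063, sin(205 deg) = -0.4226
  joint[2] = (-2.4847, 9.2729) + 11.5 * (-0.9063, -0.4226) = (-2.4847 + -10.4225, 9.2729 + -4.8601) = (-12.9072, 4.4128)
link 2: phi[2] = 105 + 100 + -130 = 75 deg
  cos(75 deg) = 0.2588, sin(75 deg) = 0.9659
  joint[3] = (-12.9072, 4.4128) + 6.9 * (0.2588, 0.9659) = (-12.9072 + 1.7859, 4.4128 + 6.6649) = (-11.1214, 11.0777)
End effector: (-11.1214, 11.0777)

Answer: -11.1214 11.0777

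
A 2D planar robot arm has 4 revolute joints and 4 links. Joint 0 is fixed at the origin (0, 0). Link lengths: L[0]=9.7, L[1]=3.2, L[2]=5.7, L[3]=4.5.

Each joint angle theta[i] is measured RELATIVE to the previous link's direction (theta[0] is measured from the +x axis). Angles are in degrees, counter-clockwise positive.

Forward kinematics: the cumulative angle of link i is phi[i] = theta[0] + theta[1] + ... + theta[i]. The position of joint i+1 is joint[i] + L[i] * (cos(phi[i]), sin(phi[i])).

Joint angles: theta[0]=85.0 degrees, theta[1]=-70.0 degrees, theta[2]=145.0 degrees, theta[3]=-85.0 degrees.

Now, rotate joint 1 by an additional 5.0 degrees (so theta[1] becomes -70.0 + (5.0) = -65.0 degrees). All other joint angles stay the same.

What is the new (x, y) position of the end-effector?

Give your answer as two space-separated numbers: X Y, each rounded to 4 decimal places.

joint[0] = (0.0000, 0.0000)  (base)
link 0: phi[0] = 85 = 85 deg
  cos(85 deg) = 0.0872, sin(85 deg) = 0.9962
  joint[1] = (0.0000, 0.0000) + 9.7 * (0.0872, 0.9962) = (0.0000 + 0.8454, 0.0000 + 9.6631) = (0.8454, 9.6631)
link 1: phi[1] = 85 + -65 = 20 deg
  cos(20 deg) = 0.9397, sin(20 deg) = 0.3420
  joint[2] = (0.8454, 9.6631) + 3.2 * (0.9397, 0.3420) = (0.8454 + 3.0070, 9.6631 + 1.0945) = (3.8524, 10.7576)
link 2: phi[2] = 85 + -65 + 145 = 165 deg
  cos(165 deg) = -0.9659, sin(165 deg) = 0.2588
  joint[3] = (3.8524, 10.7576) + 5.7 * (-0.9659, 0.2588) = (3.8524 + -5.5058, 10.7576 + 1.4753) = (-1.6534, 12.2328)
link 3: phi[3] = 85 + -65 + 145 + -85 = 80 deg
  cos(80 deg) = 0.1736, sin(80 deg) = 0.9848
  joint[4] = (-1.6534, 12.2328) + 4.5 * (0.1736, 0.9848) = (-1.6534 + 0.7814, 12.2328 + 4.4316) = (-0.8719, 16.6645)
End effector: (-0.8719, 16.6645)

Answer: -0.8719 16.6645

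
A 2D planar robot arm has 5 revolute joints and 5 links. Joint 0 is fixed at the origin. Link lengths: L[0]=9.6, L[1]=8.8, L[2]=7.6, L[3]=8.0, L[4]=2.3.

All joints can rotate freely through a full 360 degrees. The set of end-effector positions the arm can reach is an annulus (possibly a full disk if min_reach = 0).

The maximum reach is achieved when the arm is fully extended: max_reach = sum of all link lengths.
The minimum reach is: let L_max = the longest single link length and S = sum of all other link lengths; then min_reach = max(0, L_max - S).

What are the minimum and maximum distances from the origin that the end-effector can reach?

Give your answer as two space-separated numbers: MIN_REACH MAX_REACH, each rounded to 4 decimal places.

Answer: 0.0000 36.3000

Derivation:
Link lengths: [9.6, 8.8, 7.6, 8.0, 2.3]
max_reach = 9.6 + 8.8 + 7.6 + 8 + 2.3 = 36.3
L_max = max([9.6, 8.8, 7.6, 8.0, 2.3]) = 9.6
S (sum of others) = 36.3 - 9.6 = 26.7
min_reach = max(0, 9.6 - 26.7) = max(0, -17.1) = 0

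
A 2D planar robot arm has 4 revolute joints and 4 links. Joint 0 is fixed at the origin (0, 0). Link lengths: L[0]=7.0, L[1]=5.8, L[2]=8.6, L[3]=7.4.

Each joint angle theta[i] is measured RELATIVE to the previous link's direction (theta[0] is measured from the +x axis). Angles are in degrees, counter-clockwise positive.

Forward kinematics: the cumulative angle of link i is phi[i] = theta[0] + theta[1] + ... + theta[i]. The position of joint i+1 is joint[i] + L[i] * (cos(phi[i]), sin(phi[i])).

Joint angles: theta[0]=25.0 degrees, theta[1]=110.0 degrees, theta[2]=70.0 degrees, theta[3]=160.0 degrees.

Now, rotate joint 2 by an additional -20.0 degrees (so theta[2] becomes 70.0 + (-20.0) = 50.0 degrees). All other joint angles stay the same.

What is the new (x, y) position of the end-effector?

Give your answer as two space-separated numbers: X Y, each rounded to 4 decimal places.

Answer: 0.8235 4.3947

Derivation:
joint[0] = (0.0000, 0.0000)  (base)
link 0: phi[0] = 25 = 25 deg
  cos(25 deg) = 0.9063, sin(25 deg) = 0.4226
  joint[1] = (0.0000, 0.0000) + 7 * (0.9063, 0.4226) = (0.0000 + 6.3442, 0.0000 + 2.9583) = (6.3442, 2.9583)
link 1: phi[1] = 25 + 110 = 135 deg
  cos(135 deg) = -0.7071, sin(135 deg) = 0.7071
  joint[2] = (6.3442, 2.9583) + 5.8 * (-0.7071, 0.7071) = (6.3442 + -4.1012, 2.9583 + 4.1012) = (2.2429, 7.0595)
link 2: phi[2] = 25 + 110 + 50 = 185 deg
  cos(185 deg) = -0.9962, sin(185 deg) = -0.0872
  joint[3] = (2.2429, 7.0595) + 8.6 * (-0.9962, -0.0872) = (2.2429 + -8.5673, 7.0595 + -0.7495) = (-6.3243, 6.3100)
link 3: phi[3] = 25 + 110 + 50 + 160 = 345 deg
  cos(345 deg) = 0.9659, sin(345 deg) = -0.2588
  joint[4] = (-6.3243, 6.3100) + 7.4 * (0.9659, -0.2588) = (-6.3243 + 7.1479, 6.3100 + -1.9153) = (0.8235, 4.3947)
End effector: (0.8235, 4.3947)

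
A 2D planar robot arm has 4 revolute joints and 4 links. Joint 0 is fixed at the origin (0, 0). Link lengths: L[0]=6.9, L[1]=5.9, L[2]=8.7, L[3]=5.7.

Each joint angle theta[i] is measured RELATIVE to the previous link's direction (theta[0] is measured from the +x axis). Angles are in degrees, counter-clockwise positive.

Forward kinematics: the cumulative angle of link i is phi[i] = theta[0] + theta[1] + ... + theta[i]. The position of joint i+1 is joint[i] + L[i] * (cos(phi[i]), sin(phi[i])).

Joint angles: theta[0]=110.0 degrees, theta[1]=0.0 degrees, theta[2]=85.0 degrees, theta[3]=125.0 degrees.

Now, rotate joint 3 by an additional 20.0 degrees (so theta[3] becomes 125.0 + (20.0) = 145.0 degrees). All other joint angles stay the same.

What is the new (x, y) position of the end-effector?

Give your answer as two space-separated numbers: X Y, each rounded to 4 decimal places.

Answer: -7.4252 7.8268

Derivation:
joint[0] = (0.0000, 0.0000)  (base)
link 0: phi[0] = 110 = 110 deg
  cos(110 deg) = -0.3420, sin(110 deg) = 0.9397
  joint[1] = (0.0000, 0.0000) + 6.9 * (-0.3420, 0.9397) = (0.0000 + -2.3599, 0.0000 + 6.4839) = (-2.3599, 6.4839)
link 1: phi[1] = 110 + 0 = 110 deg
  cos(110 deg) = -0.3420, sin(110 deg) = 0.9397
  joint[2] = (-2.3599, 6.4839) + 5.9 * (-0.3420, 0.9397) = (-2.3599 + -2.0179, 6.4839 + 5.5442) = (-4.3779, 12.0281)
link 2: phi[2] = 110 + 0 + 85 = 195 deg
  cos(195 deg) = -0.9659, sin(195 deg) = -0.2588
  joint[3] = (-4.3779, 12.0281) + 8.7 * (-0.9659, -0.2588) = (-4.3779 + -8.4036, 12.0281 + -2.2517) = (-12.7814, 9.7763)
link 3: phi[3] = 110 + 0 + 85 + 145 = 340 deg
  cos(340 deg) = 0.9397, sin(340 deg) = -0.3420
  joint[4] = (-12.7814, 9.7763) + 5.7 * (0.9397, -0.3420) = (-12.7814 + 5.3562, 9.7763 + -1.9495) = (-7.4252, 7.8268)
End effector: (-7.4252, 7.8268)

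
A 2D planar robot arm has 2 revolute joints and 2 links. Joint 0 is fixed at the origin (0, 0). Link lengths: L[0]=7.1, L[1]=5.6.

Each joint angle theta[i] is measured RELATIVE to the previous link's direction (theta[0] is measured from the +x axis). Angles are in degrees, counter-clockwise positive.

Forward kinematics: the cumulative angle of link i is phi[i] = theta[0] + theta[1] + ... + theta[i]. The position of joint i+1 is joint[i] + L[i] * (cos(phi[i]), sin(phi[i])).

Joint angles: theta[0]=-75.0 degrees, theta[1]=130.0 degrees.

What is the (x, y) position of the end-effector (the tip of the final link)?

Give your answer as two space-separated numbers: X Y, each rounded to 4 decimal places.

joint[0] = (0.0000, 0.0000)  (base)
link 0: phi[0] = -75 = -75 deg
  cos(-75 deg) = 0.2588, sin(-75 deg) = -0.9659
  joint[1] = (0.0000, 0.0000) + 7.1 * (0.2588, -0.9659) = (0.0000 + 1.8376, 0.0000 + -6.8581) = (1.8376, -6.8581)
link 1: phi[1] = -75 + 130 = 55 deg
  cos(55 deg) = 0.5736, sin(55 deg) = 0.8192
  joint[2] = (1.8376, -6.8581) + 5.6 * (0.5736, 0.8192) = (1.8376 + 3.2120, -6.8581 + 4.5873) = (5.0496, -2.2708)
End effector: (5.0496, -2.2708)

Answer: 5.0496 -2.2708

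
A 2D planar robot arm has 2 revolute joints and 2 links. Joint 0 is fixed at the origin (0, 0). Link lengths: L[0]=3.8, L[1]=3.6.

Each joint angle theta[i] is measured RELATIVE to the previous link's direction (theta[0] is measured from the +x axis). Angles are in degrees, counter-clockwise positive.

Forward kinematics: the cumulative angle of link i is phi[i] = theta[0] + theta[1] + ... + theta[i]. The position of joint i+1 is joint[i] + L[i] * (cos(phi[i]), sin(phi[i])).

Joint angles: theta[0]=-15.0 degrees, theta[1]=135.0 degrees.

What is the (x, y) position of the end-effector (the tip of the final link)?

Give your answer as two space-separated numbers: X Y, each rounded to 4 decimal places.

joint[0] = (0.0000, 0.0000)  (base)
link 0: phi[0] = -15 = -15 deg
  cos(-15 deg) = 0.9659, sin(-15 deg) = -0.2588
  joint[1] = (0.0000, 0.0000) + 3.8 * (0.9659, -0.2588) = (0.0000 + 3.6705, 0.0000 + -0.9835) = (3.6705, -0.9835)
link 1: phi[1] = -15 + 135 = 120 deg
  cos(120 deg) = -0.5000, sin(120 deg) = 0.8660
  joint[2] = (3.6705, -0.9835) + 3.6 * (-0.5000, 0.8660) = (3.6705 + -1.8000, -0.9835 + 3.1177) = (1.8705, 2.1342)
End effector: (1.8705, 2.1342)

Answer: 1.8705 2.1342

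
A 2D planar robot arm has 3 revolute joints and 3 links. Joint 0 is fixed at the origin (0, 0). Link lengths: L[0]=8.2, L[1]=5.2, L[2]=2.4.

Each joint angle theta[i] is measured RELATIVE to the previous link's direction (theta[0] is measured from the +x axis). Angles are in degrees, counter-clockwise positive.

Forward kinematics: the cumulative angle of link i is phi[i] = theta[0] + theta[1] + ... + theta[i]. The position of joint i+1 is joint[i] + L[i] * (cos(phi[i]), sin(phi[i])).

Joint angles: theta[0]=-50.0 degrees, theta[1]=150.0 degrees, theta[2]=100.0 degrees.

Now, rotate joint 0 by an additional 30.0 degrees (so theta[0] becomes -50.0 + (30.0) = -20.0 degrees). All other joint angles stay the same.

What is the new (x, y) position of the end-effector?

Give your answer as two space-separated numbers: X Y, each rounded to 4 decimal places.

joint[0] = (0.0000, 0.0000)  (base)
link 0: phi[0] = -20 = -20 deg
  cos(-20 deg) = 0.9397, sin(-20 deg) = -0.3420
  joint[1] = (0.0000, 0.0000) + 8.2 * (0.9397, -0.3420) = (0.0000 + 7.7055, 0.0000 + -2.8046) = (7.7055, -2.8046)
link 1: phi[1] = -20 + 150 = 130 deg
  cos(130 deg) = -0.6428, sin(130 deg) = 0.7660
  joint[2] = (7.7055, -2.8046) + 5.2 * (-0.6428, 0.7660) = (7.7055 + -3.3425, -2.8046 + 3.9834) = (4.3630, 1.1789)
link 2: phi[2] = -20 + 150 + 100 = 230 deg
  cos(230 deg) = -0.6428, sin(230 deg) = -0.7660
  joint[3] = (4.3630, 1.1789) + 2.4 * (-0.6428, -0.7660) = (4.3630 + -1.5427, 1.1789 + -1.8385) = (2.8203, -0.6596)
End effector: (2.8203, -0.6596)

Answer: 2.8203 -0.6596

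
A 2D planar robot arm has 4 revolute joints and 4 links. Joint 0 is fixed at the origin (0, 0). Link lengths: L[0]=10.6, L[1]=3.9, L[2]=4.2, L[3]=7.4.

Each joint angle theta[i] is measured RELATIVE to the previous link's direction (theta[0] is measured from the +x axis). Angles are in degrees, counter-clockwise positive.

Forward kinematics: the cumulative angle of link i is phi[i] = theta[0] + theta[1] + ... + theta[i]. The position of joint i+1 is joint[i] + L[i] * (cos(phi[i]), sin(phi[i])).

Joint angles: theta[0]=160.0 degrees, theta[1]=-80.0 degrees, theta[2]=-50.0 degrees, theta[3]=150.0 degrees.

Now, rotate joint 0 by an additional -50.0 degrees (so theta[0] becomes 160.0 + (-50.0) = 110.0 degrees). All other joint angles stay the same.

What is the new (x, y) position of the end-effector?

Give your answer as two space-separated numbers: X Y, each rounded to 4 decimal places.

joint[0] = (0.0000, 0.0000)  (base)
link 0: phi[0] = 110 = 110 deg
  cos(110 deg) = -0.3420, sin(110 deg) = 0.9397
  joint[1] = (0.0000, 0.0000) + 10.6 * (-0.3420, 0.9397) = (0.0000 + -3.6254, 0.0000 + 9.9607) = (-3.6254, 9.9607)
link 1: phi[1] = 110 + -80 = 30 deg
  cos(30 deg) = 0.8660, sin(30 deg) = 0.5000
  joint[2] = (-3.6254, 9.9607) + 3.9 * (0.8660, 0.5000) = (-3.6254 + 3.3775, 9.9607 + 1.9500) = (-0.2479, 11.9107)
link 2: phi[2] = 110 + -80 + -50 = -20 deg
  cos(-20 deg) = 0.9397, sin(-20 deg) = -0.3420
  joint[3] = (-0.2479, 11.9107) + 4.2 * (0.9397, -0.3420) = (-0.2479 + 3.9467, 11.9107 + -1.4365) = (3.6988, 10.4743)
link 3: phi[3] = 110 + -80 + -50 + 150 = 130 deg
  cos(130 deg) = -0.6428, sin(130 deg) = 0.7660
  joint[4] = (3.6988, 10.4743) + 7.4 * (-0.6428, 0.7660) = (3.6988 + -4.7566, 10.4743 + 5.6687) = (-1.0578, 16.1430)
End effector: (-1.0578, 16.1430)

Answer: -1.0578 16.1430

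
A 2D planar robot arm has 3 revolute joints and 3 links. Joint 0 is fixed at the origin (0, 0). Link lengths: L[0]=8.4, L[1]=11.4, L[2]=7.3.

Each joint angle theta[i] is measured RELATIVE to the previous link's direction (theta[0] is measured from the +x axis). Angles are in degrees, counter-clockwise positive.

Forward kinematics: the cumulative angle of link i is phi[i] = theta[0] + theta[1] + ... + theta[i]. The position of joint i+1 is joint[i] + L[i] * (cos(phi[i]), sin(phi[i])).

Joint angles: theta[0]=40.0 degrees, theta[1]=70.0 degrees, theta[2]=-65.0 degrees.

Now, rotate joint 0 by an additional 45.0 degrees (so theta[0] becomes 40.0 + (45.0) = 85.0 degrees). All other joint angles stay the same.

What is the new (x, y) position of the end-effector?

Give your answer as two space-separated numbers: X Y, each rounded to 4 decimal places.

Answer: -9.5998 20.4859

Derivation:
joint[0] = (0.0000, 0.0000)  (base)
link 0: phi[0] = 85 = 85 deg
  cos(85 deg) = 0.0872, sin(85 deg) = 0.9962
  joint[1] = (0.0000, 0.0000) + 8.4 * (0.0872, 0.9962) = (0.0000 + 0.7321, 0.0000 + 8.3680) = (0.7321, 8.3680)
link 1: phi[1] = 85 + 70 = 155 deg
  cos(155 deg) = -0.9063, sin(155 deg) = 0.4226
  joint[2] = (0.7321, 8.3680) + 11.4 * (-0.9063, 0.4226) = (0.7321 + -10.3319, 8.3680 + 4.8178) = (-9.5998, 13.1859)
link 2: phi[2] = 85 + 70 + -65 = 90 deg
  cos(90 deg) = 0.0000, sin(90 deg) = 1.0000
  joint[3] = (-9.5998, 13.1859) + 7.3 * (0.0000, 1.0000) = (-9.5998 + 0.0000, 13.1859 + 7.3000) = (-9.5998, 20.4859)
End effector: (-9.5998, 20.4859)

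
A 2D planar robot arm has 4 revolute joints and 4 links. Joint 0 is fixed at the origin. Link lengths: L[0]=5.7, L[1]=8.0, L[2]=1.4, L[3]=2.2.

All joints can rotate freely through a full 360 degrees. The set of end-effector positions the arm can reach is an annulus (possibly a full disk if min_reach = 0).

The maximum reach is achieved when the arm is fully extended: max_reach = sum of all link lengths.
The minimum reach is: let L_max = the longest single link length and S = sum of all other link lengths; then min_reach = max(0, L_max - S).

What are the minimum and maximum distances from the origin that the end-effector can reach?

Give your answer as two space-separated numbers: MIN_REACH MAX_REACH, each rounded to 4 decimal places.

Answer: 0.0000 17.3000

Derivation:
Link lengths: [5.7, 8.0, 1.4, 2.2]
max_reach = 5.7 + 8 + 1.4 + 2.2 = 17.3
L_max = max([5.7, 8.0, 1.4, 2.2]) = 8
S (sum of others) = 17.3 - 8 = 9.3
min_reach = max(0, 8 - 9.3) = max(0, -1.3) = 0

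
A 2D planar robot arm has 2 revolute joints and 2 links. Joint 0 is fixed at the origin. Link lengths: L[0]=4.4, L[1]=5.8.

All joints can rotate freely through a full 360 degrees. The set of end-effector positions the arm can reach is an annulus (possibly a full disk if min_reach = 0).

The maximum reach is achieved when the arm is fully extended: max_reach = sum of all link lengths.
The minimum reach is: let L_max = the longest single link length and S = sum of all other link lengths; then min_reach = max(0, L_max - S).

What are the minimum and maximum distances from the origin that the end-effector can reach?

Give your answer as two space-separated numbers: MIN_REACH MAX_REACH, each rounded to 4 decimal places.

Answer: 1.4000 10.2000

Derivation:
Link lengths: [4.4, 5.8]
max_reach = 4.4 + 5.8 = 10.2
L_max = max([4.4, 5.8]) = 5.8
S (sum of others) = 10.2 - 5.8 = 4.4
min_reach = max(0, 5.8 - 4.4) = max(0, 1.4) = 1.4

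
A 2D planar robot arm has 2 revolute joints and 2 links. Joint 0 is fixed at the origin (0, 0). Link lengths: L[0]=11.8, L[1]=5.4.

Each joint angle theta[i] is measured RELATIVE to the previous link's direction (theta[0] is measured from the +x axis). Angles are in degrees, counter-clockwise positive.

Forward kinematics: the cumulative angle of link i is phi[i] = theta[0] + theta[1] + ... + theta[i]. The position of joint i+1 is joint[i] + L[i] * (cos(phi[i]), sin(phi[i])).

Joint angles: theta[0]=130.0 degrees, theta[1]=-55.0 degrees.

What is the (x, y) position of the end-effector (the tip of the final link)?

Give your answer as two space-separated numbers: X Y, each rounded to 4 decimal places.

joint[0] = (0.0000, 0.0000)  (base)
link 0: phi[0] = 130 = 130 deg
  cos(130 deg) = -0.6428, sin(130 deg) = 0.7660
  joint[1] = (0.0000, 0.0000) + 11.8 * (-0.6428, 0.7660) = (0.0000 + -7.5849, 0.0000 + 9.0393) = (-7.5849, 9.0393)
link 1: phi[1] = 130 + -55 = 75 deg
  cos(75 deg) = 0.2588, sin(75 deg) = 0.9659
  joint[2] = (-7.5849, 9.0393) + 5.4 * (0.2588, 0.9659) = (-7.5849 + 1.3976, 9.0393 + 5.2160) = (-6.1873, 14.2553)
End effector: (-6.1873, 14.2553)

Answer: -6.1873 14.2553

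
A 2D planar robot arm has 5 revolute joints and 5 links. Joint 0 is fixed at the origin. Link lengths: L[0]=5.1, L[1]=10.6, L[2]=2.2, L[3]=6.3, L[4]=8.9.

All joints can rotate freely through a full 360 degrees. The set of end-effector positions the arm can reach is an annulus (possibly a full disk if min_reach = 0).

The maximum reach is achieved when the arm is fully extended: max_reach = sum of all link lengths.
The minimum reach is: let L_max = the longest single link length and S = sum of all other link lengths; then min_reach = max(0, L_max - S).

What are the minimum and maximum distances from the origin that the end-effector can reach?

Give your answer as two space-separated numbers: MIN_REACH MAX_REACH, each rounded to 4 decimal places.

Answer: 0.0000 33.1000

Derivation:
Link lengths: [5.1, 10.6, 2.2, 6.3, 8.9]
max_reach = 5.1 + 10.6 + 2.2 + 6.3 + 8.9 = 33.1
L_max = max([5.1, 10.6, 2.2, 6.3, 8.9]) = 10.6
S (sum of others) = 33.1 - 10.6 = 22.5
min_reach = max(0, 10.6 - 22.5) = max(0, -11.9) = 0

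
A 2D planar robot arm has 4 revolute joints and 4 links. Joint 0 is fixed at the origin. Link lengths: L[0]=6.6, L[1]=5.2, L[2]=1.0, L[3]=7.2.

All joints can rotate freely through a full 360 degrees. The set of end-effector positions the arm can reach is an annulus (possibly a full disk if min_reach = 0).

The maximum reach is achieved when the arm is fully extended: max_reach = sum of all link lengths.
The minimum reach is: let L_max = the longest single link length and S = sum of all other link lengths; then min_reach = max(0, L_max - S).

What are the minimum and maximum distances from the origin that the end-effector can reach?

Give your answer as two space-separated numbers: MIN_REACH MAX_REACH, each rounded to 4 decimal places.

Answer: 0.0000 20.0000

Derivation:
Link lengths: [6.6, 5.2, 1.0, 7.2]
max_reach = 6.6 + 5.2 + 1 + 7.2 = 20
L_max = max([6.6, 5.2, 1.0, 7.2]) = 7.2
S (sum of others) = 20 - 7.2 = 12.8
min_reach = max(0, 7.2 - 12.8) = max(0, -5.6) = 0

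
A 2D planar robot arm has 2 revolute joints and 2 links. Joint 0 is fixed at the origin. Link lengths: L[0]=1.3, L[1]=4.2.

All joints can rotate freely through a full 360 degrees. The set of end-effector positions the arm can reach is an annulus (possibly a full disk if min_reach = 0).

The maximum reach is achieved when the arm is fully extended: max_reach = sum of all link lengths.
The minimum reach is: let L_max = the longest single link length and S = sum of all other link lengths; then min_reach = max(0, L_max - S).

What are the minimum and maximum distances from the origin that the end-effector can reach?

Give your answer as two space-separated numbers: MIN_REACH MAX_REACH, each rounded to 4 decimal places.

Link lengths: [1.3, 4.2]
max_reach = 1.3 + 4.2 = 5.5
L_max = max([1.3, 4.2]) = 4.2
S (sum of others) = 5.5 - 4.2 = 1.3
min_reach = max(0, 4.2 - 1.3) = max(0, 2.9) = 2.9

Answer: 2.9000 5.5000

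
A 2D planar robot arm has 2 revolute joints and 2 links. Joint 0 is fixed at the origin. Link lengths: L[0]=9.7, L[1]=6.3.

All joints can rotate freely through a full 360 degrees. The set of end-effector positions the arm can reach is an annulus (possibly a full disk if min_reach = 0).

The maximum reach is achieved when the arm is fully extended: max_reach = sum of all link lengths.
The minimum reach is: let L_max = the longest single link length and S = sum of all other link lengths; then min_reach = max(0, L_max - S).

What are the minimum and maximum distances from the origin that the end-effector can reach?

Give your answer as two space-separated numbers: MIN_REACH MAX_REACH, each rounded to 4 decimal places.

Answer: 3.4000 16.0000

Derivation:
Link lengths: [9.7, 6.3]
max_reach = 9.7 + 6.3 = 16
L_max = max([9.7, 6.3]) = 9.7
S (sum of others) = 16 - 9.7 = 6.3
min_reach = max(0, 9.7 - 6.3) = max(0, 3.4) = 3.4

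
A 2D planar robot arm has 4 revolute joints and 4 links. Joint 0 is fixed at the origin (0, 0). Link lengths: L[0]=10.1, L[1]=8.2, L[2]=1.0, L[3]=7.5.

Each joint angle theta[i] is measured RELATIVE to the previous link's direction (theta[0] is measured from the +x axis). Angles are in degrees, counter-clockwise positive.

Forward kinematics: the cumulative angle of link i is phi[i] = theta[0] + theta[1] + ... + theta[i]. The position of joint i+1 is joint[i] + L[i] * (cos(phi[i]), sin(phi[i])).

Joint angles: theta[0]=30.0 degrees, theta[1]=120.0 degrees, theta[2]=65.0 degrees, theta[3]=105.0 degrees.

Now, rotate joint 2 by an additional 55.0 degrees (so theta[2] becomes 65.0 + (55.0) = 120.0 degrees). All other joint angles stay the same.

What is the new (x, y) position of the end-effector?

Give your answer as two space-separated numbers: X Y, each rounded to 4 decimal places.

Answer: 8.8899 10.0911

Derivation:
joint[0] = (0.0000, 0.0000)  (base)
link 0: phi[0] = 30 = 30 deg
  cos(30 deg) = 0.8660, sin(30 deg) = 0.5000
  joint[1] = (0.0000, 0.0000) + 10.1 * (0.8660, 0.5000) = (0.0000 + 8.7469, 0.0000 + 5.0500) = (8.7469, 5.0500)
link 1: phi[1] = 30 + 120 = 150 deg
  cos(150 deg) = -0.8660, sin(150 deg) = 0.5000
  joint[2] = (8.7469, 5.0500) + 8.2 * (-0.8660, 0.5000) = (8.7469 + -7.1014, 5.0500 + 4.1000) = (1.6454, 9.1500)
link 2: phi[2] = 30 + 120 + 120 = 270 deg
  cos(270 deg) = -0.0000, sin(270 deg) = -1.0000
  joint[3] = (1.6454, 9.1500) + 1 * (-0.0000, -1.0000) = (1.6454 + -0.0000, 9.1500 + -1.0000) = (1.6454, 8.1500)
link 3: phi[3] = 30 + 120 + 120 + 105 = 375 deg
  cos(375 deg) = 0.9659, sin(375 deg) = 0.2588
  joint[4] = (1.6454, 8.1500) + 7.5 * (0.9659, 0.2588) = (1.6454 + 7.2444, 8.1500 + 1.9411) = (8.8899, 10.0911)
End effector: (8.8899, 10.0911)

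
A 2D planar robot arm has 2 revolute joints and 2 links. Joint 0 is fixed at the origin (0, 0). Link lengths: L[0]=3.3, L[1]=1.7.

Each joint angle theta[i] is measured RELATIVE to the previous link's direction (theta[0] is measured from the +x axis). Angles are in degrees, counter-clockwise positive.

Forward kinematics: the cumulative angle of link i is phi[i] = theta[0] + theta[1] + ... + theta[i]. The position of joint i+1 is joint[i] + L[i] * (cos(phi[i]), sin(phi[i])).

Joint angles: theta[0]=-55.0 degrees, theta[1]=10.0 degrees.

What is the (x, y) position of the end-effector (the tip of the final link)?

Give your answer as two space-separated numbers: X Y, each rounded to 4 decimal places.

Answer: 3.0949 -3.9053

Derivation:
joint[0] = (0.0000, 0.0000)  (base)
link 0: phi[0] = -55 = -55 deg
  cos(-55 deg) = 0.5736, sin(-55 deg) = -0.8192
  joint[1] = (0.0000, 0.0000) + 3.3 * (0.5736, -0.8192) = (0.0000 + 1.8928, 0.0000 + -2.7032) = (1.8928, -2.7032)
link 1: phi[1] = -55 + 10 = -45 deg
  cos(-45 deg) = 0.7071, sin(-45 deg) = -0.7071
  joint[2] = (1.8928, -2.7032) + 1.7 * (0.7071, -0.7071) = (1.8928 + 1.2021, -2.7032 + -1.2021) = (3.0949, -3.9053)
End effector: (3.0949, -3.9053)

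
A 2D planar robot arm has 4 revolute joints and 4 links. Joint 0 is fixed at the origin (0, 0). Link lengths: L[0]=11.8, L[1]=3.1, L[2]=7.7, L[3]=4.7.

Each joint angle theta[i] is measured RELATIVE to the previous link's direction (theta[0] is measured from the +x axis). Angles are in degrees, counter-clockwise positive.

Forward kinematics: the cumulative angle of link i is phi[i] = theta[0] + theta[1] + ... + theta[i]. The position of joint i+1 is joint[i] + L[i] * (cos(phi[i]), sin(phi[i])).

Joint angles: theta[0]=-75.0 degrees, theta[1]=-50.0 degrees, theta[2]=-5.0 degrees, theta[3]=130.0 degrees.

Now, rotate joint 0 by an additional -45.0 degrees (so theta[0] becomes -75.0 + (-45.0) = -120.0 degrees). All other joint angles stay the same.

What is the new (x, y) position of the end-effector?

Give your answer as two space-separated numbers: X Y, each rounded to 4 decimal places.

joint[0] = (0.0000, 0.0000)  (base)
link 0: phi[0] = -120 = -120 deg
  cos(-120 deg) = -0.5000, sin(-120 deg) = -0.8660
  joint[1] = (0.0000, 0.0000) + 11.8 * (-0.5000, -0.8660) = (0.0000 + -5.9000, 0.0000 + -10.2191) = (-5.9000, -10.2191)
link 1: phi[1] = -120 + -50 = -170 deg
  cos(-170 deg) = -0.9848, sin(-170 deg) = -0.1736
  joint[2] = (-5.9000, -10.2191) + 3.1 * (-0.9848, -0.1736) = (-5.9000 + -3.0529, -10.2191 + -0.5383) = (-8.9529, -10.7574)
link 2: phi[2] = -120 + -50 + -5 = -175 deg
  cos(-175 deg) = -0.9962, sin(-175 deg) = -0.0872
  joint[3] = (-8.9529, -10.7574) + 7.7 * (-0.9962, -0.0872) = (-8.9529 + -7.6707, -10.7574 + -0.6711) = (-16.6236, -11.4285)
link 3: phi[3] = -120 + -50 + -5 + 130 = -45 deg
  cos(-45 deg) = 0.7071, sin(-45 deg) = -0.7071
  joint[4] = (-16.6236, -11.4285) + 4.7 * (0.7071, -0.7071) = (-16.6236 + 3.3234, -11.4285 + -3.3234) = (-13.3002, -14.7519)
End effector: (-13.3002, -14.7519)

Answer: -13.3002 -14.7519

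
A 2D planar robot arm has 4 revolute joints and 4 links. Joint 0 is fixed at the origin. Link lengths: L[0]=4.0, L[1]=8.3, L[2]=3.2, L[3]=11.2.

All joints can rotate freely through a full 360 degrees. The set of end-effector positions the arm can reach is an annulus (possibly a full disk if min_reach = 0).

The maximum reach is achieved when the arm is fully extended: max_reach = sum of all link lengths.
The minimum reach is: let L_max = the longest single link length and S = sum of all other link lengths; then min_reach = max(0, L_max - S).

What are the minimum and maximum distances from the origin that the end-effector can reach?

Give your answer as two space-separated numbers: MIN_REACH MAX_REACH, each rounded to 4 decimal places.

Link lengths: [4.0, 8.3, 3.2, 11.2]
max_reach = 4 + 8.3 + 3.2 + 11.2 = 26.7
L_max = max([4.0, 8.3, 3.2, 11.2]) = 11.2
S (sum of others) = 26.7 - 11.2 = 15.5
min_reach = max(0, 11.2 - 15.5) = max(0, -4.3) = 0

Answer: 0.0000 26.7000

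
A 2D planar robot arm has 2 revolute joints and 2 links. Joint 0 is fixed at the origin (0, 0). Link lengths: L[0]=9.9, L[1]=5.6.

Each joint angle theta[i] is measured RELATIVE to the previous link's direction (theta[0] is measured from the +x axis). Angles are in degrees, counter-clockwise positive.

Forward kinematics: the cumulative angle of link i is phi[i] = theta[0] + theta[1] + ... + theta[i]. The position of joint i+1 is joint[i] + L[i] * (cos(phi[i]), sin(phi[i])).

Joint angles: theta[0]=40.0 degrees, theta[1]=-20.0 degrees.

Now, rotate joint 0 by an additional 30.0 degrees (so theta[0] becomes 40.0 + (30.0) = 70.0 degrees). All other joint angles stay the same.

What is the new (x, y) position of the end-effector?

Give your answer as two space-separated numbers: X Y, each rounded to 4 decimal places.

Answer: 6.9856 13.5928

Derivation:
joint[0] = (0.0000, 0.0000)  (base)
link 0: phi[0] = 70 = 70 deg
  cos(70 deg) = 0.3420, sin(70 deg) = 0.9397
  joint[1] = (0.0000, 0.0000) + 9.9 * (0.3420, 0.9397) = (0.0000 + 3.3860, 0.0000 + 9.3030) = (3.3860, 9.3030)
link 1: phi[1] = 70 + -20 = 50 deg
  cos(50 deg) = 0.6428, sin(50 deg) = 0.7660
  joint[2] = (3.3860, 9.3030) + 5.6 * (0.6428, 0.7660) = (3.3860 + 3.5996, 9.3030 + 4.2898) = (6.9856, 13.5928)
End effector: (6.9856, 13.5928)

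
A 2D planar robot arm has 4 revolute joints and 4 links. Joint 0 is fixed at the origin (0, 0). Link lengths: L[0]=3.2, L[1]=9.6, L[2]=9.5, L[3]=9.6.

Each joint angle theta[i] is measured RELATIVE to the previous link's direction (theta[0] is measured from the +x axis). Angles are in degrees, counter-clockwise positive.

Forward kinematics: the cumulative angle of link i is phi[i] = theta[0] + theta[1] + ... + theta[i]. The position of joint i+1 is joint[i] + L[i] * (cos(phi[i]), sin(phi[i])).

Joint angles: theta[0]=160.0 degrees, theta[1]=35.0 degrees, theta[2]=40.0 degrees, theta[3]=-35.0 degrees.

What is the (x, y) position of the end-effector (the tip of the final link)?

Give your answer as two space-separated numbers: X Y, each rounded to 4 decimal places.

Answer: -26.7499 -12.4555

Derivation:
joint[0] = (0.0000, 0.0000)  (base)
link 0: phi[0] = 160 = 160 deg
  cos(160 deg) = -0.9397, sin(160 deg) = 0.3420
  joint[1] = (0.0000, 0.0000) + 3.2 * (-0.9397, 0.3420) = (0.0000 + -3.0070, 0.0000 + 1.0945) = (-3.0070, 1.0945)
link 1: phi[1] = 160 + 35 = 195 deg
  cos(195 deg) = -0.9659, sin(195 deg) = -0.2588
  joint[2] = (-3.0070, 1.0945) + 9.6 * (-0.9659, -0.2588) = (-3.0070 + -9.2729, 1.0945 + -2.4847) = (-12.2799, -1.3902)
link 2: phi[2] = 160 + 35 + 40 = 235 deg
  cos(235 deg) = -0.5736, sin(235 deg) = -0.8192
  joint[3] = (-12.2799, -1.3902) + 9.5 * (-0.5736, -0.8192) = (-12.2799 + -5.4490, -1.3902 + -7.7819) = (-17.7289, -9.1721)
link 3: phi[3] = 160 + 35 + 40 + -35 = 200 deg
  cos(200 deg) = -0.9397, sin(200 deg) = -0.3420
  joint[4] = (-17.7289, -9.1721) + 9.6 * (-0.9397, -0.3420) = (-17.7289 + -9.0210, -9.1721 + -3.2834) = (-26.7499, -12.4555)
End effector: (-26.7499, -12.4555)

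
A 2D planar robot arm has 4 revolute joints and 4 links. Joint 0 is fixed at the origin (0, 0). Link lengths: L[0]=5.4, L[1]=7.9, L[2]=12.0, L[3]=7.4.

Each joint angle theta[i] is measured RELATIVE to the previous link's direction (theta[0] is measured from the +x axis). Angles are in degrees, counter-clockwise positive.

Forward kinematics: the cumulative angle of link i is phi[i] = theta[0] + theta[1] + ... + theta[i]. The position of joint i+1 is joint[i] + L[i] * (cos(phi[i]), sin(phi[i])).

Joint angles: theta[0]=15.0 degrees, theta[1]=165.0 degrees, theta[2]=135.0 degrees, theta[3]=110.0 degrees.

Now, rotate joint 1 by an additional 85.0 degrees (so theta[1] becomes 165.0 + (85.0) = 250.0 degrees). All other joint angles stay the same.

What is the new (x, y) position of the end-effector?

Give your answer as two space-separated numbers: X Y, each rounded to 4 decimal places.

Answer: 7.3114 4.9411

Derivation:
joint[0] = (0.0000, 0.0000)  (base)
link 0: phi[0] = 15 = 15 deg
  cos(15 deg) = 0.9659, sin(15 deg) = 0.2588
  joint[1] = (0.0000, 0.0000) + 5.4 * (0.9659, 0.2588) = (0.0000 + 5.2160, 0.0000 + 1.3976) = (5.2160, 1.3976)
link 1: phi[1] = 15 + 250 = 265 deg
  cos(265 deg) = -0.0872, sin(265 deg) = -0.9962
  joint[2] = (5.2160, 1.3976) + 7.9 * (-0.0872, -0.9962) = (5.2160 + -0.6885, 1.3976 + -7.8699) = (4.5275, -6.4723)
link 2: phi[2] = 15 + 250 + 135 = 400 deg
  cos(400 deg) = 0.7660, sin(400 deg) = 0.6428
  joint[3] = (4.5275, -6.4723) + 12 * (0.7660, 0.6428) = (4.5275 + 9.1925, -6.4723 + 7.7135) = (13.7200, 1.2411)
link 3: phi[3] = 15 + 250 + 135 + 110 = 510 deg
  cos(510 deg) = -0.8660, sin(510 deg) = 0.5000
  joint[4] = (13.7200, 1.2411) + 7.4 * (-0.8660, 0.5000) = (13.7200 + -6.4086, 1.2411 + 3.7000) = (7.3114, 4.9411)
End effector: (7.3114, 4.9411)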